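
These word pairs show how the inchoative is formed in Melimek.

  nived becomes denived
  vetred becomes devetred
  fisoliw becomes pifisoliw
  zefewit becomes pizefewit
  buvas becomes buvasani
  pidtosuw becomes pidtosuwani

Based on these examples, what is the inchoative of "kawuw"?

kawuwani

fisoliw and pidtosuw both end in -w yet inflect differently (pifisoliw, pidtosuwani), so the final letter is not what conditions the rule; the last vowel is.
"kawuw" has last vowel 'u'. The one such stem in the data (pidtosuw → pidtosuwani) adds -ani, so the same rule applies.
So kawuw → kawuwani.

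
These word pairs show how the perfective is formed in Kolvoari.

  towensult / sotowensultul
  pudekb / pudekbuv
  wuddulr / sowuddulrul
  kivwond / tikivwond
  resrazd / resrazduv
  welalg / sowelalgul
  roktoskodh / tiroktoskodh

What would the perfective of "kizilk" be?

sokizilkul

resrazd and kivwond both end in -d yet inflect differently (resrazduv, tikivwond), so the final letter is not what conditions the rule; the second-to-last letter is.
"kizilk" has second-to-last letter 'l'. The stems whose second-to-last letter is 'l' (welalg → sowelalgul, towensult → sotowensultul, wuddulr → sowuddulrul) add so- … -ul around the stem.
The other patterns: stems whose second-to-last letter is 'k' or 'z' add -uv; stems whose second-to-last letter is 'd' or 'n' add the prefix ti-.
So kizilk → sokizilkul.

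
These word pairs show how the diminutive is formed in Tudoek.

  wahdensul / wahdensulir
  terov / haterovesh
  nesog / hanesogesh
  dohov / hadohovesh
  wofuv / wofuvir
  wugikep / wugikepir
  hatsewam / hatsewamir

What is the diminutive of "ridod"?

"ridod" has last vowel 'o'. The stems whose last vowel is 'o' (terov → haterovesh, dohov → hadohovesh, nesog → hanesogesh) add ha- … -esh around the stem.
So ridod → haridodesh.

haridodesh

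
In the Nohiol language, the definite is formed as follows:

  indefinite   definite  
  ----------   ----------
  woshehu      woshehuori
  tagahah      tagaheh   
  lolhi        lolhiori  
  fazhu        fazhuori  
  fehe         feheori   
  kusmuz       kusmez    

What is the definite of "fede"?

fazhu and kusmuz both have last vowel 'u' yet inflect differently (fazhuori, kusmez), so the last vowel is not what conditions the rule; whether the stem ends in a vowel or a consonant is.
"fede" ends in a vowel. The stems ending in a vowel (fazhu → fazhuori, woshehu → woshehuori, fehe → feheori) add -ori.
So fede → fedeori.

fedeori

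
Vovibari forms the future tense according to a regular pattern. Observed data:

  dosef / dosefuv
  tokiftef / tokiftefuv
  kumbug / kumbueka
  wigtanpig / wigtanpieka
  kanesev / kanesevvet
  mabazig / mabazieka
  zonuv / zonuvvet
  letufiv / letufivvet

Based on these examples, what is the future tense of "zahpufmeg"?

"zahpufmeg" ends in -g. The stems ending in -g (mabazig → mabazieka, wigtanpig → wigtanpieka, kumbug → kumbueka) drop the final letter and add -eka.
So zahpufmeg → zahpufmeeka.

zahpufmeeka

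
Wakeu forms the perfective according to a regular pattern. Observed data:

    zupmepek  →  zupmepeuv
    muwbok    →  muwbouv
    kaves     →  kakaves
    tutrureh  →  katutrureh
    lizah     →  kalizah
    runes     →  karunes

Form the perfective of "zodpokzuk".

zodpokzuuv

zupmepek and kaves both have last vowel 'e' yet inflect differently (zupmepeuv, kakaves), so the last vowel is not what conditions the rule; the final letter is.
"zodpokzuk" ends in -k. The stems ending in -k (zupmepek → zupmepeuv, muwbok → muwbouv) drop the final letter and add -uv.
The other pattern: stems ending in -h or -s add the prefix ka-.
So zodpokzuk → zodpokzuuv.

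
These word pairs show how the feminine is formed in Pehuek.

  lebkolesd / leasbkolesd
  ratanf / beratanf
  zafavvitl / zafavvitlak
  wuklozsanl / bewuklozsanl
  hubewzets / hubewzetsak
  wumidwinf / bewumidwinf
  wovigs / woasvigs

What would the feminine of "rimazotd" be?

wuklozsanl and zafavvitl both end in -l yet inflect differently (bewuklozsanl, zafavvitlak), so the final letter is not what conditions the rule; the second-to-last letter is.
"rimazotd" has second-to-last letter 't'. The stems whose second-to-last letter is 't' (zafavvitl → zafavvitlak, hubewzets → hubewzetsak) add -ak.
The other patterns: stems whose second-to-last letter is 'n' add the prefix be-; stems whose second-to-last letter is 'g' or 's' insert -as- after the first vowel.
So rimazotd → rimazotdak.

rimazotdak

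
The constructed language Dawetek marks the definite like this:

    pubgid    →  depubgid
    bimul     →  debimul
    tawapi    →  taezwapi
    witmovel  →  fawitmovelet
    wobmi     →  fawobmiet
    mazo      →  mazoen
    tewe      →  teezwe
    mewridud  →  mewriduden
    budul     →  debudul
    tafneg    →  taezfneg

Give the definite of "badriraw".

wobmi and tawapi both end in -i yet inflect differently (fawobmiet, taezwapi), so the final letter is not what conditions the rule; the first letter is.
"badriraw" begins with b-. The stems beginning with b- (bimul → debimul, budul → debudul) add the prefix de-.
So badriraw → debadriraw.

debadriraw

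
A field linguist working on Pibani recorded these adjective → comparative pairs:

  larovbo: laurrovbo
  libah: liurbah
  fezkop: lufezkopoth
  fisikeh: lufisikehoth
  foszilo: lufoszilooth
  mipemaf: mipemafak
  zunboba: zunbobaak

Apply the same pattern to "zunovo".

zunovoak

libah and fisikeh both end in -h yet inflect differently (liurbah, lufisikehoth), so the final letter is not what conditions the rule; the first letter is.
"zunovo" begins with z-. The one such stem in the data (zunboba → zunbobaak) adds -ak, so the same rule applies.
So zunovo → zunovoak.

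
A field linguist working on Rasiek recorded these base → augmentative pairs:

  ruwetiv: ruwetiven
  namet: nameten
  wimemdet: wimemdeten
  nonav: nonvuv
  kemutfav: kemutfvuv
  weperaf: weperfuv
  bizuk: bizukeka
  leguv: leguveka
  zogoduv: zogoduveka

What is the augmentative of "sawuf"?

sawufeka

ruwetiv and nonav both end in -v yet inflect differently (ruwetiven, nonvuv), so the final letter is not what conditions the rule; the last vowel is.
"sawuf" has last vowel 'u'. The stems whose last vowel is 'u' (bizuk → bizukeka, leguv → leguveka, zogoduv → zogoduveka) add -eka.
The other patterns: stems whose last vowel is 'e' or 'i' add -en; stems whose last vowel is 'a' delete the last vowel and add -uv.
So sawuf → sawufeka.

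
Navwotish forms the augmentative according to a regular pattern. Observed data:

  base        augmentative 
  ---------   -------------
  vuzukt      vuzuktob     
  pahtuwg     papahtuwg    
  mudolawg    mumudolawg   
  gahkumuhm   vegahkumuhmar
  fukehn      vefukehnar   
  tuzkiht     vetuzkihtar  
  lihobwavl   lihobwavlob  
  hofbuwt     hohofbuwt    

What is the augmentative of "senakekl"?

senakeklob

tuzkiht and hofbuwt both end in -t yet inflect differently (vetuzkihtar, hohofbuwt), so the final letter is not what conditions the rule; the second-to-last letter is.
"senakekl" has second-to-last letter 'k'. The one such stem in the data (vuzukt → vuzuktob) adds -ob, so the same rule applies.
The other patterns: stems whose second-to-last letter is 'h' add ve- … -ar around the stem; stems whose second-to-last letter is 'w' repeat the first consonant+vowel as a prefix.
So senakekl → senakeklob.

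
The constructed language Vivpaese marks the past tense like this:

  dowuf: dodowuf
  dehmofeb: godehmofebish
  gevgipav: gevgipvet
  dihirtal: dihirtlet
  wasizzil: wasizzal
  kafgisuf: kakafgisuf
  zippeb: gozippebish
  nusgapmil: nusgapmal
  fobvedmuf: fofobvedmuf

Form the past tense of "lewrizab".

lewrizbet

nusgapmil and dihirtal both end in -l yet inflect differently (nusgapmal, dihirtlet), so the final letter is not what conditions the rule; the last vowel is.
"lewrizab" has last vowel 'a'. The stems whose last vowel is 'a' (dihirtal → dihirtlet, gevgipav → gevgipvet) delete the last vowel and add -et.
So lewrizab → lewrizbet.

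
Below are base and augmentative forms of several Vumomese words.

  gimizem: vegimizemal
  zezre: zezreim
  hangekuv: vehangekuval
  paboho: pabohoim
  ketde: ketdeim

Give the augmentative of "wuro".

wuroim

zezre and gimizem both have last vowel 'e' yet inflect differently (zezreim, vegimizemal), so the last vowel is not what conditions the rule; whether the stem ends in a vowel or a consonant is.
"wuro" ends in a vowel. The stems ending in a vowel (zezre → zezreim, paboho → pabohoim, ketde → ketdeim) add -im.
So wuro → wuroim.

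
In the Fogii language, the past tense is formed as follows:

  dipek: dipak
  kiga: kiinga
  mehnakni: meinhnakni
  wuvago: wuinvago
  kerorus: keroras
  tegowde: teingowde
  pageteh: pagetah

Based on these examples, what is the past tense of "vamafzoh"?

dipek and tegowde both have last vowel 'e' yet inflect differently (dipak, teingowde), so the last vowel is not what conditions the rule; whether the stem ends in a vowel or a consonant is.
"vamafzoh" ends in a consonant. The stems ending in a consonant (dipek → dipak, kerorus → keroras, pageteh → pagetah) change the last vowel to 'a'.
The other pattern: stems ending in a vowel insert -in- after the first vowel.
So vamafzoh → vamafzah.

vamafzah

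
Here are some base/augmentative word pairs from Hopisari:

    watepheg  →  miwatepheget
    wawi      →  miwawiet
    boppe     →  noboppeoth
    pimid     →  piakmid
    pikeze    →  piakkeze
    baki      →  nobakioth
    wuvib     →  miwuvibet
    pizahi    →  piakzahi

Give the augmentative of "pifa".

piakfa

pizahi and wawi both end in -i yet inflect differently (piakzahi, miwawiet), so the final letter is not what conditions the rule; the first letter is.
"pifa" begins with p-. The stems beginning with p- (pizahi → piakzahi, pikeze → piakkeze, pimid → piakmid) insert -ak- after the first vowel.
The other patterns: stems beginning with w- add mi- … -et around the stem; stems beginning with b- add no- … -oth around the stem.
So pifa → piakfa.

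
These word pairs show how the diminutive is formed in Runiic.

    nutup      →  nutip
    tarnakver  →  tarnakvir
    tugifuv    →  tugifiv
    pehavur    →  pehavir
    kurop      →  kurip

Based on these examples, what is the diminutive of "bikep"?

bikip

Every pair shown (nutup → nutip, tarnakver → tarnakvir, tugifuv → tugifiv, …) follows the same rule: change the last vowel to 'i'.
So bikep → bikip.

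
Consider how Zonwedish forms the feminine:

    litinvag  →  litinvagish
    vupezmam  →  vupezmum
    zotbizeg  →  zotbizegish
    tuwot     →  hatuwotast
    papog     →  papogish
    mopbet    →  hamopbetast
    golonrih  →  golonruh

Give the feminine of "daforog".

daforogish

papog and tuwot both have last vowel 'o' yet inflect differently (papogish, hatuwotast), so the last vowel is not what conditions the rule; the final letter is.
"daforog" ends in -g. The stems ending in -g (litinvag → litinvagish, zotbizeg → zotbizegish, papog → papogish) add -ish.
So daforog → daforogish.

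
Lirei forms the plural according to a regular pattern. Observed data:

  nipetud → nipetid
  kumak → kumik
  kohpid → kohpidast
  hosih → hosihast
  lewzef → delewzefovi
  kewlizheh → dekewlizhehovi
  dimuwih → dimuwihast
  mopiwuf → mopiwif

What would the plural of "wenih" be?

wenihast

kewlizheh and dimuwih both end in -h yet inflect differently (dekewlizhehovi, dimuwihast), so the final letter is not what conditions the rule; the last vowel is.
"wenih" has last vowel 'i'. The stems whose last vowel is 'i' (dimuwih → dimuwihast, kohpid → kohpidast, hosih → hosihast) add -ast.
So wenih → wenihast.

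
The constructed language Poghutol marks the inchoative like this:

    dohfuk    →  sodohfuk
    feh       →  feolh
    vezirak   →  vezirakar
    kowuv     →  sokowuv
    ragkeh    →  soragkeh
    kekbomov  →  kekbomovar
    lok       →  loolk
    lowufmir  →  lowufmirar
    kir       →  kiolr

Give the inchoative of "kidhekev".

kidhekevar

feh and ragkeh both end in -h yet inflect differently (feolh, soragkeh), so the final letter is not what conditions the rule; the number of vowels is.
"kidhekev" has 3 vowels. The stems with 3 vowels (vezirak → vezirakar, kekbomov → kekbomovar, lowufmir → lowufmirar) add -ar.
So kidhekev → kidhekevar.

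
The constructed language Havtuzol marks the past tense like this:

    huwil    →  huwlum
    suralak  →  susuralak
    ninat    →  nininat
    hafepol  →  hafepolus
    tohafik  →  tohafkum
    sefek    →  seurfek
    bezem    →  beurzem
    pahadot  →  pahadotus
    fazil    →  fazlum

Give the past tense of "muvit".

muvtum

pahadot and ninat both end in -t yet inflect differently (pahadotus, nininat), so the final letter is not what conditions the rule; the last vowel is.
"muvit" has last vowel 'i'. The stems whose last vowel is 'i' (fazil → fazlum, tohafik → tohafkum, huwil → huwlum) delete the last vowel and add -um.
The other patterns: stems whose last vowel is 'o' add -us; stems whose last vowel is 'a' repeat the first consonant+vowel as a prefix; stems whose last vowel is 'e' insert -ur- after the first vowel.
So muvit → muvtum.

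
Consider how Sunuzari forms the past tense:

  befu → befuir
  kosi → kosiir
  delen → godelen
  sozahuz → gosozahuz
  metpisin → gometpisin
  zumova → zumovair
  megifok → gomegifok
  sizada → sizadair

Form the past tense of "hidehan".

"hidehan" ends in a consonant. The stems ending in a consonant (delen → godelen, megifok → gomegifok, metpisin → gometpisin) add the prefix go-.
So hidehan → gohidehan.

gohidehan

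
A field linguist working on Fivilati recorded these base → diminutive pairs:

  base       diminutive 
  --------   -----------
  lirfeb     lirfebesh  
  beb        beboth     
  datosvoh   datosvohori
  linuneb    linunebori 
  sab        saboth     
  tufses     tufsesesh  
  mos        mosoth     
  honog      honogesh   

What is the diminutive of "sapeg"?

sapegesh

"sapeg" has 2 vowels. The stems with 2 vowels (honog → honogesh, lirfeb → lirfebesh, tufses → tufsesesh) add -esh.
The other patterns: stems with 1 vowel add -oth; stems with 3 vowels add -ori.
So sapeg → sapegesh.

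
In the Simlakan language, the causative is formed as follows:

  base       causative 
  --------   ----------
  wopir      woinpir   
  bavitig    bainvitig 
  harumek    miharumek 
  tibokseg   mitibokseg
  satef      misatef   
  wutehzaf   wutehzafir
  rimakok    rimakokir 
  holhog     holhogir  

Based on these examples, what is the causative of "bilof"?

bilofir

bavitig and tibokseg both end in -g yet inflect differently (bainvitig, mitibokseg), so the final letter is not what conditions the rule; the last vowel is.
"bilof" has last vowel 'o'. The stems whose last vowel is 'o' (rimakok → rimakokir, holhog → holhogir) add -ir.
So bilof → bilofir.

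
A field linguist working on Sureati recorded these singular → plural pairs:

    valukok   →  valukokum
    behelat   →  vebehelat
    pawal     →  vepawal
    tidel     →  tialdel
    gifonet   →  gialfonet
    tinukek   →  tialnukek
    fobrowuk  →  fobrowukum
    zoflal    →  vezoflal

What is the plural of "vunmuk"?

vunmukum

behelat and gifonet both end in -t yet inflect differently (vebehelat, gialfonet), so the final letter is not what conditions the rule; the last vowel is.
"vunmuk" has last vowel 'u'. The one such stem in the data (fobrowuk → fobrowukum) adds -um, so the same rule applies.
The other patterns: stems whose last vowel is 'a' add the prefix ve-; stems whose last vowel is 'e' insert -al- after the first vowel.
So vunmuk → vunmukum.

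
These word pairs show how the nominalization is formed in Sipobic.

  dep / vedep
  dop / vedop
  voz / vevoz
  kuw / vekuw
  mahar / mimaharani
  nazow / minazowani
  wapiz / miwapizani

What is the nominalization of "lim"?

kuw and nazow both end in -w yet inflect differently (vekuw, minazowani), so the final letter is not what conditions the rule; the number of vowels is.
"lim" has 1 vowel. The stems with 1 vowel (dep → vedep, dop → vedop, voz → vevoz) add the prefix ve-.
So lim → velim.

velim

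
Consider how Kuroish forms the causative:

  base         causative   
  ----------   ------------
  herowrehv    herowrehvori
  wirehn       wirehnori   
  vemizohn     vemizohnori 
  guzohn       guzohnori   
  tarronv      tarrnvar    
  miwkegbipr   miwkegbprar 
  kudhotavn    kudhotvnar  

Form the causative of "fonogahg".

fonogahgori

herowrehv and tarronv both end in -v yet inflect differently (herowrehvori, tarrnvar), so the final letter is not what conditions the rule; the second-to-last letter is.
"fonogahg" has second-to-last letter 'h'. The stems whose second-to-last letter is 'h' (herowrehv → herowrehvori, wirehn → wirehnori, vemizohn → vemizohnori) add -ori.
The other pattern: stems whose second-to-last letter is 'n', 'p' or 'v' delete the last vowel and add -ar.
So fonogahg → fonogahgori.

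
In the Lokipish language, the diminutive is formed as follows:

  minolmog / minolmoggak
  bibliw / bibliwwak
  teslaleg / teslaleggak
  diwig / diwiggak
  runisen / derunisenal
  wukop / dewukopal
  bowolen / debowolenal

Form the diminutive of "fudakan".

"fudakan" ends in -n. The stems ending in -n (runisen → derunisenal, bowolen → debowolenal) add de- … -al around the stem.
So fudakan → defudakanal.

defudakanal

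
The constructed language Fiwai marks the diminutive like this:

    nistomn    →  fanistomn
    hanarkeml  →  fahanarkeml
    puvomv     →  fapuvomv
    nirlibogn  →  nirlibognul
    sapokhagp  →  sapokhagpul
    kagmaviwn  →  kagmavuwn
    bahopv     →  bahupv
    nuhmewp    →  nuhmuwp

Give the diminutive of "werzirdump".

nistomn and nirlibogn both end in -n yet inflect differently (fanistomn, nirlibognul), so the final letter is not what conditions the rule; the second-to-last letter is.
"werzirdump" has second-to-last letter 'm'. The stems whose second-to-last letter is 'm' (nistomn → fanistomn, hanarkeml → fahanarkeml, puvomv → fapuvomv) add the prefix fa-.
So werzirdump → fawerzirdump.

fawerzirdump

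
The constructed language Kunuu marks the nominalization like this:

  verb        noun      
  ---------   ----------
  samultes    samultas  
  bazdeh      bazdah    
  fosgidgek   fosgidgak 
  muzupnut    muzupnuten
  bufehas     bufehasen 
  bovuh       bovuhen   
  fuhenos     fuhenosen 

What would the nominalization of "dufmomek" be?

"dufmomek" has last vowel 'e'. The stems whose last vowel is 'e' (samultes → samultas, bazdeh → bazdah, fosgidgek → fosgidgak) change the last vowel to 'a'.
The other pattern: stems whose last vowel is 'a', 'o' or 'u' add -en.
So dufmomek → dufmomak.

dufmomak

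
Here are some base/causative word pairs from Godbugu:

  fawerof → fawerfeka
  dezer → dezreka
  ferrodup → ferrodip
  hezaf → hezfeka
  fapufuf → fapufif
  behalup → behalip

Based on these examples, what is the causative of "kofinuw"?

fapufuf and fawerof both end in -f yet inflect differently (fapufif, fawerfeka), so the final letter is not what conditions the rule; the last vowel is.
"kofinuw" has last vowel 'u'. The stems whose last vowel is 'u' (behalup → behalip, ferrodup → ferrodip, fapufuf → fapufif) change the last vowel to 'i'.
The other pattern: stems whose last vowel is 'a', 'e' or 'o' delete the last vowel and add -eka.
So kofinuw → kofiniw.

kofiniw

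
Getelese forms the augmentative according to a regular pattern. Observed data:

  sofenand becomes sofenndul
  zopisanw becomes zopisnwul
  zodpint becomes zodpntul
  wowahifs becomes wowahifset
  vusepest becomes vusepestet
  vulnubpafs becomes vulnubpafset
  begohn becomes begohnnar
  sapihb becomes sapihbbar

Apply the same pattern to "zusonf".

zusnful

zodpint and vusepest both end in -t yet inflect differently (zodpntul, vusepestet), so the final letter is not what conditions the rule; the second-to-last letter is.
"zusonf" has second-to-last letter 'n'. The stems whose second-to-last letter is 'n' (sofenand → sofenndul, zopisanw → zopisnwul, zodpint → zodpntul) delete the last vowel and add -ul.
So zusonf → zusnful.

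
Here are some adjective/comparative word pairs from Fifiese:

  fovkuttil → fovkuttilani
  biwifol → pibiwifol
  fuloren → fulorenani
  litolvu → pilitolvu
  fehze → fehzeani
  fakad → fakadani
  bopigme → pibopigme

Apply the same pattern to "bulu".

fehze and bopigme both end in -e yet inflect differently (fehzeani, pibopigme), so the final letter is not what conditions the rule; the first letter is.
"bulu" begins with b-. The stems beginning with b- (bopigme → pibopigme, biwifol → pibiwifol) add the prefix pi-.
So bulu → pibulu.

pibulu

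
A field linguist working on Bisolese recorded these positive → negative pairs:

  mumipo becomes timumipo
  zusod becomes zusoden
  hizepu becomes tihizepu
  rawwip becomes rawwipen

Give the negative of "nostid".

"nostid" ends in a consonant. The stems ending in a consonant (zusod → zusoden, rawwip → rawwipen) add -en.
So nostid → nostiden.

nostiden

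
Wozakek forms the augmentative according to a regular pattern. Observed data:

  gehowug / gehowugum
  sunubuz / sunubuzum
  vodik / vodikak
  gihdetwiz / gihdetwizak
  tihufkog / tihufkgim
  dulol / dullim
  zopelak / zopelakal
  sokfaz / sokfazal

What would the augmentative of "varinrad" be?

varinradal

"varinrad" has last vowel 'a'. The stems whose last vowel is 'a' (zopelak → zopelakal, sokfaz → sokfazal) add -al.
So varinrad → varinradal.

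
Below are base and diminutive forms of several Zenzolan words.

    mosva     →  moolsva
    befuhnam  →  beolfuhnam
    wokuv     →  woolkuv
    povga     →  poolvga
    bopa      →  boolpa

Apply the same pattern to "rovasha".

roolvasha

Every pair shown (mosva → moolsva, befuhnam → beolfuhnam, wokuv → woolkuv, …) follows the same rule: insert -ol- after the first vowel.
So rovasha → roolvasha.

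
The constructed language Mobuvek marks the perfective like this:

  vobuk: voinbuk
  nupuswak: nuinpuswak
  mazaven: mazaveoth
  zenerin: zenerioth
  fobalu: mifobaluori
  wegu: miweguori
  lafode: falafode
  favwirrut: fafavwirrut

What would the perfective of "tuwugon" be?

"tuwugon" ends in -n. The stems ending in -n (mazaven → mazaveoth, zenerin → zenerioth) drop the final letter and add -oth.
So tuwugon → tuwugooth.

tuwugooth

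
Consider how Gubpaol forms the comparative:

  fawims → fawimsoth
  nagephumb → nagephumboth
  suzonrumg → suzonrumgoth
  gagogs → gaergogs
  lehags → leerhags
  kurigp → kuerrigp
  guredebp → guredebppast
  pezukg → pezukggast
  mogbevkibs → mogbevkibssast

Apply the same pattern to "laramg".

"laramg" has second-to-last letter 'm'. The stems whose second-to-last letter is 'm' (fawims → fawimsoth, nagephumb → nagephumboth, suzonrumg → suzonrumgoth) add -oth.
The other patterns: stems whose second-to-last letter is 'g' insert -er- after the first vowel; stems whose second-to-last letter is 'b' or 'k' double the final consonant and add -ast.
So laramg → laramgoth.

laramgoth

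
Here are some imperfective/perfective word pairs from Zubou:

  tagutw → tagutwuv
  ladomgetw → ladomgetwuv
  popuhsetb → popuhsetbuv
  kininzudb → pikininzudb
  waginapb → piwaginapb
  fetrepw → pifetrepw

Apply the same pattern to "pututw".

pututwuv

popuhsetb and kininzudb both end in -b yet inflect differently (popuhsetbuv, pikininzudb), so the final letter is not what conditions the rule; the second-to-last letter is.
"pututw" has second-to-last letter 't'. The stems whose second-to-last letter is 't' (tagutw → tagutwuv, ladomgetw → ladomgetwuv, popuhsetb → popuhsetbuv) add -uv.
So pututw → pututwuv.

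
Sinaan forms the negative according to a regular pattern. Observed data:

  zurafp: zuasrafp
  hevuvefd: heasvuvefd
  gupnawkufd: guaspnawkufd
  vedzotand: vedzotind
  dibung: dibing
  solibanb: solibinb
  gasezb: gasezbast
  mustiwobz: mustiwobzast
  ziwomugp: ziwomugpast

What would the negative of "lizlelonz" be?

lizlelinz

hevuvefd and vedzotand both end in -d yet inflect differently (heasvuvefd, vedzotind), so the final letter is not what conditions the rule; the second-to-last letter is.
"lizlelonz" has second-to-last letter 'n'. The stems whose second-to-last letter is 'n' (vedzotand → vedzotind, dibung → dibing, solibanb → solibinb) change the last vowel to 'i'.
So lizlelonz → lizlelinz.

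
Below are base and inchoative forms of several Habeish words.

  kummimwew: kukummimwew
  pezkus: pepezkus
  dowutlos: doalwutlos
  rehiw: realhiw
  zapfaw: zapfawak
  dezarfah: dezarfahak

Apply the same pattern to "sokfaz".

"sokfaz" has last vowel 'a'. The stems whose last vowel is 'a' (zapfaw → zapfawak, dezarfah → dezarfahak) add -ak.
The other patterns: stems whose last vowel is 'e' or 'u' repeat the first consonant+vowel as a prefix; stems whose last vowel is 'i' or 'o' insert -al- after the first vowel.
So sokfaz → sokfazak.

sokfazak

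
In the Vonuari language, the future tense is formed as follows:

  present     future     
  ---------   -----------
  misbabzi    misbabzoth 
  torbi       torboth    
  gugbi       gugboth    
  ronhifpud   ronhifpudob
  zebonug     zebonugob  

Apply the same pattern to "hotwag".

misbabzi and ronhifpud both have 3 vowels yet inflect differently (misbabzoth, ronhifpudob), so the number of vowels is not what conditions the rule; the final letter is.
"hotwag" ends in -g. The one such stem in the data (zebonug → zebonugob) adds -ob, so the same rule applies.
The other pattern: stems ending in -i drop the final letter and add -oth.
So hotwag → hotwagob.

hotwagob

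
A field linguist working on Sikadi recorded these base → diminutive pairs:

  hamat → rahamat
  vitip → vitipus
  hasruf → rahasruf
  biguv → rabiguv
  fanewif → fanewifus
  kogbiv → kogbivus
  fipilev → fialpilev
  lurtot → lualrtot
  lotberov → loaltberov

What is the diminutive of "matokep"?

maaltokep

fipilev and kogbiv both end in -v yet inflect differently (fialpilev, kogbivus), so the final letter is not what conditions the rule; the last vowel is.
"matokep" has last vowel 'e'. The one such stem in the data (fipilev → fialpilev) inserts -al- after the first vowel (as do lurtot, lotberov), so the same rule applies.
The other patterns: stems whose last vowel is 'i' add -us; stems whose last vowel is 'a' or 'u' add the prefix ra-.
So matokep → maaltokep.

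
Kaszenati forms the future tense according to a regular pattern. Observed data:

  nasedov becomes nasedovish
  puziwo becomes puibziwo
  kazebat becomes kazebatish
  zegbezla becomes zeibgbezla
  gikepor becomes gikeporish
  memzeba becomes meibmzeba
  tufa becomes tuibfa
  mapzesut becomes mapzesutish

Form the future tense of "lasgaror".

"lasgaror" ends in a consonant. The stems ending in a consonant (nasedov → nasedovish, kazebat → kazebatish, gikepor → gikeporish) add -ish.
So lasgaror → lasgarorish.

lasgarorish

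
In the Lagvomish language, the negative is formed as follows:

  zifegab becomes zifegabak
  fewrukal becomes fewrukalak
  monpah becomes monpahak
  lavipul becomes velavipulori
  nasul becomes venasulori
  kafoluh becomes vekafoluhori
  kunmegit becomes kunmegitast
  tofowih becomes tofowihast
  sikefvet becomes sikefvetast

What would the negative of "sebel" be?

fewrukal and lavipul both end in -l yet inflect differently (fewrukalak, velavipulori), so the final letter is not what conditions the rule; the last vowel is.
"sebel" has last vowel 'e'. The one such stem in the data (sikefvet → sikefvetast) adds -ast, so the same rule applies.
So sebel → sebelast.

sebelast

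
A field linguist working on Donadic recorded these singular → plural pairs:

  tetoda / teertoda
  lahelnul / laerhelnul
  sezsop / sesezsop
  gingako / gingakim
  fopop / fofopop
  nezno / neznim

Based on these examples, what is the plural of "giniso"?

ginisim

"giniso" ends in -o. The stems ending in -o (gingako → gingakim, nezno → neznim) drop the final letter and add -im.
So giniso → ginisim.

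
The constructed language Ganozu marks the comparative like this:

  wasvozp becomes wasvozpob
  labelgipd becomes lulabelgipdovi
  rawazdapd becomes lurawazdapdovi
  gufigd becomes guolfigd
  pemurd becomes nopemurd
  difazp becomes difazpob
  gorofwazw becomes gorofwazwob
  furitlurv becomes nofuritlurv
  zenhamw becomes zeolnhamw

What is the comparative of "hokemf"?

"hokemf" has second-to-last letter 'm'. The one such stem in the data (zenhamw → zeolnhamw) inserts -ol- after the first vowel (as does gufigd), so the same rule applies.
So hokemf → hoolkemf.

hoolkemf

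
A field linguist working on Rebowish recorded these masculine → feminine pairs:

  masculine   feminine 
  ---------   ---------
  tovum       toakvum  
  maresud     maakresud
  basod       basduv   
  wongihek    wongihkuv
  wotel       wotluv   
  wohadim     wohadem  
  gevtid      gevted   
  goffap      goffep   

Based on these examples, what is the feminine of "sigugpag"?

maresud and basod both end in -d yet inflect differently (maakresud, basduv), so the final letter is not what conditions the rule; the last vowel is.
"sigugpag" has last vowel 'a'. The one such stem in the data (goffap → goffep) changes the last vowel to 'e' (as do wohadim, gevtid), so the same rule applies.
The other patterns: stems whose last vowel is 'u' insert -ak- after the first vowel; stems whose last vowel is 'e' or 'o' delete the last vowel and add -uv.
So sigugpag → sigugpeg.

sigugpeg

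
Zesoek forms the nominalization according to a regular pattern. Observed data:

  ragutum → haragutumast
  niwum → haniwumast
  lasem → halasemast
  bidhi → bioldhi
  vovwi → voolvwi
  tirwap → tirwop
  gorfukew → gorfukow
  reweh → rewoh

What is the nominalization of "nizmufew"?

nizmufow

lasem and gorfukew both have last vowel 'e' yet inflect differently (halasemast, gorfukow), so the last vowel is not what conditions the rule; the final letter is.
"nizmufew" ends in -w. The one such stem in the data (gorfukew → gorfukow) changes the last vowel to 'o' (as do tirwap, reweh), so the same rule applies.
The other patterns: stems ending in -m add ha- … -ast around the stem; stems ending in -i insert -ol- after the first vowel.
So nizmufew → nizmufow.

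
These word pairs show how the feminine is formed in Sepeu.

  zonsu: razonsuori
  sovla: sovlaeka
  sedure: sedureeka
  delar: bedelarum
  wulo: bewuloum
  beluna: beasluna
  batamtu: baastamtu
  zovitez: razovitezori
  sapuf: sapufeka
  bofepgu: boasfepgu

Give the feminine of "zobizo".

razobizoori

sovla and beluna both end in -a yet inflect differently (sovlaeka, beasluna), so the final letter is not what conditions the rule; the first letter is.
"zobizo" begins with z-. The stems beginning with z- (zovitez → razovitezori, zonsu → razonsuori) add ra- … -ori around the stem.
So zobizo → razobizoori.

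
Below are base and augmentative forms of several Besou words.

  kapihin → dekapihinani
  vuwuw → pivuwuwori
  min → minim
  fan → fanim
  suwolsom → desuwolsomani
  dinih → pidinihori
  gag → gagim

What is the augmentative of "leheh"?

pilehehori

min and kapihin both end in -n yet inflect differently (minim, dekapihinani), so the final letter is not what conditions the rule; the number of vowels is.
"leheh" has 2 vowels. The stems with 2 vowels (vuwuw → pivuwuwori, dinih → pidinihori) add pi- … -ori around the stem.
So leheh → pilehehori.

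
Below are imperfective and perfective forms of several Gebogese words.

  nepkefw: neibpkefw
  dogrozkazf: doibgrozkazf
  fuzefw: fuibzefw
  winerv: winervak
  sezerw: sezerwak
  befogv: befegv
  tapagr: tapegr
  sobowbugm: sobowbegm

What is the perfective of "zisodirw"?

nepkefw and sezerw both end in -w yet inflect differently (neibpkefw, sezerwak), so the final letter is not what conditions the rule; the second-to-last letter is.
"zisodirw" has second-to-last letter 'r'. The stems whose second-to-last letter is 'r' (winerv → winervak, sezerw → sezerwak) add -ak.
The other patterns: stems whose second-to-last letter is 'f' or 'z' insert -ib- after the first vowel; stems whose second-to-last letter is 'g' change the last vowel to 'e'.
So zisodirw → zisodirwak.

zisodirwak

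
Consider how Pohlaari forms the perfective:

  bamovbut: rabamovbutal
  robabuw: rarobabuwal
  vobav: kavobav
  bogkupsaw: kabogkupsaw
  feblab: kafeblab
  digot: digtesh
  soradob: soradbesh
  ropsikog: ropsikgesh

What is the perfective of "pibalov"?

pibalvesh

robabuw and bogkupsaw both end in -w yet inflect differently (rarobabuwal, kabogkupsaw), so the final letter is not what conditions the rule; the last vowel is.
"pibalov" has last vowel 'o'. The stems whose last vowel is 'o' (digot → digtesh, soradob → soradbesh, ropsikog → ropsikgesh) delete the last vowel and add -esh.
The other patterns: stems whose last vowel is 'u' add ra- … -al around the stem; stems whose last vowel is 'a' add the prefix ka-.
So pibalov → pibalvesh.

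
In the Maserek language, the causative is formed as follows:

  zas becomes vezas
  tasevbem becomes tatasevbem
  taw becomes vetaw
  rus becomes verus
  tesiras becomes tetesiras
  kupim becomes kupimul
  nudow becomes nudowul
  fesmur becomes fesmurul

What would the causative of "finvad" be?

finvadul

"finvad" has 2 vowels. The stems with 2 vowels (kupim → kupimul, nudow → nudowul, fesmur → fesmurul) add -ul.
So finvad → finvadul.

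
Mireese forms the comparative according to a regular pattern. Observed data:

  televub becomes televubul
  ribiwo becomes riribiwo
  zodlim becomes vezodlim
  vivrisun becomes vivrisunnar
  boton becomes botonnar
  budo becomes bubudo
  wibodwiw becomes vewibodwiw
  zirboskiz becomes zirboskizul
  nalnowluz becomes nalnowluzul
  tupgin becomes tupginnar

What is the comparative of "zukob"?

zirboskiz and tupgin both have last vowel 'i' yet inflect differently (zirboskizul, tupginnar), so the last vowel is not what conditions the rule; the final letter is.
"zukob" ends in -b. The one such stem in the data (televub → televubul) adds -ul, so the same rule applies.
The other patterns: stems ending in -o repeat the first consonant+vowel as a prefix; stems ending in -n double the final consonant and add -ar; stems ending in -m or -w add the prefix ve-.
So zukob → zukobul.

zukobul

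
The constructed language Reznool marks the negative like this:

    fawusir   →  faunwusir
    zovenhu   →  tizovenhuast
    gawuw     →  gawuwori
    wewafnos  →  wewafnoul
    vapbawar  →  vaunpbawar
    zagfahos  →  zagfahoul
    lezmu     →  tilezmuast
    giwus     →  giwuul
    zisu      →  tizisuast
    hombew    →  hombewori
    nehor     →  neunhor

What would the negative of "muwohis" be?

muwohiul

"muwohis" ends in -s. The stems ending in -s (zagfahos → zagfahoul, giwus → giwuul, wewafnos → wewafnoul) drop the final letter and add -ul.
So muwohis → muwohiul.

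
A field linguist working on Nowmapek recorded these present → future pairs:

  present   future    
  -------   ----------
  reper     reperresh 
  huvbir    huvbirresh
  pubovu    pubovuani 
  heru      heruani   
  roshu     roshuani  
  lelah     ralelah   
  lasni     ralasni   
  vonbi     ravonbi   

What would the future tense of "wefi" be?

"wefi" ends in -i. The stems ending in -i (lasni → ralasni, vonbi → ravonbi) add the prefix ra-.
So wefi → rawefi.

rawefi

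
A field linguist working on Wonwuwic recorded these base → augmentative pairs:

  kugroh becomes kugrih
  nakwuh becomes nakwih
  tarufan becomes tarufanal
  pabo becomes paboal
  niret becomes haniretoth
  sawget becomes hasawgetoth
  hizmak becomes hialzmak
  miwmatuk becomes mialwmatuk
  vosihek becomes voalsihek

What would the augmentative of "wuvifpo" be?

kugroh and pabo both have last vowel 'o' yet inflect differently (kugrih, paboal), so the last vowel is not what conditions the rule; the final letter is.
"wuvifpo" ends in -o. The one such stem in the data (pabo → paboal) adds -al, so the same rule applies.
So wuvifpo → wuvifpoal.

wuvifpoal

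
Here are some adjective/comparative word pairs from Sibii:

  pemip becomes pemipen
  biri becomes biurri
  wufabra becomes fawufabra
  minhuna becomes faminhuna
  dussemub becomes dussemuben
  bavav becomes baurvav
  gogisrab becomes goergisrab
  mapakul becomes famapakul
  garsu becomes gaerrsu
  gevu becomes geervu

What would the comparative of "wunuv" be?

gogisrab and dussemub both end in -b yet inflect differently (goergisrab, dussemuben), so the final letter is not what conditions the rule; the first letter is.
"wunuv" begins with w-. The one such stem in the data (wufabra → fawufabra) adds the prefix fa-, so the same rule applies.
The other patterns: stems beginning with b- insert -ur- after the first vowel; stems beginning with g- insert -er- after the first vowel; stems beginning with d- or p- add -en.
So wunuv → fawunuv.

fawunuv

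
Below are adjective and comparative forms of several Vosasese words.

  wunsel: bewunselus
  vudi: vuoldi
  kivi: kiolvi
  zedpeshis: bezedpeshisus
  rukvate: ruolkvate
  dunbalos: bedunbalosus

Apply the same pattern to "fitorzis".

vudi and zedpeshis both have last vowel 'i' yet inflect differently (vuoldi, bezedpeshisus), so the last vowel is not what conditions the rule; whether the stem ends in a vowel or a consonant is.
"fitorzis" ends in a consonant. The stems ending in a consonant (zedpeshis → bezedpeshisus, dunbalos → bedunbalosus, wunsel → bewunselus) add be- … -us around the stem.
The other pattern: stems ending in a vowel insert -ol- after the first vowel.
So fitorzis → befitorzisus.

befitorzisus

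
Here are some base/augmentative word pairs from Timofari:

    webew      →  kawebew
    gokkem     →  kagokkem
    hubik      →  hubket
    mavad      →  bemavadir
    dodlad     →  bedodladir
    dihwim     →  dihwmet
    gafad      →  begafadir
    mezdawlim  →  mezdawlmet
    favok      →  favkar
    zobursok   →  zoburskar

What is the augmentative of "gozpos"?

mezdawlim and gokkem both end in -m yet inflect differently (mezdawlmet, kagokkem), so the final letter is not what conditions the rule; the last vowel is.
"gozpos" has last vowel 'o'. The stems whose last vowel is 'o' (favok → favkar, zobursok → zoburskar) delete the last vowel and add -ar.
The other patterns: stems whose last vowel is 'i' delete the last vowel and add -et; stems whose last vowel is 'e' add the prefix ka-; stems whose last vowel is 'a' add be- … -ir around the stem.
So gozpos → gozpsar.

gozpsar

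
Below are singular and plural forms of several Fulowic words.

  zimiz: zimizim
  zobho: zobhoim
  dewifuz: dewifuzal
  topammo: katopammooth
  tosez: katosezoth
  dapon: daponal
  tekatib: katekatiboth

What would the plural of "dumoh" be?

"dumoh" begins with d-. The stems beginning with d- (dapon → daponal, dewifuz → dewifuzal) add -al.
The other patterns: stems beginning with t- add ka- … -oth around the stem; stems beginning with z- add -im.
So dumoh → dumohal.

dumohal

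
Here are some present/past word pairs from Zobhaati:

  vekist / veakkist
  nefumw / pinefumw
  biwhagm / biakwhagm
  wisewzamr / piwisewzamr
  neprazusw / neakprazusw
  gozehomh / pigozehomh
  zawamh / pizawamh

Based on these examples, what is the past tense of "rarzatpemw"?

pirarzatpemw

nefumw and neprazusw both end in -w yet inflect differently (pinefumw, neakprazusw), so the final letter is not what conditions the rule; the second-to-last letter is.
"rarzatpemw" has second-to-last letter 'm'. The stems whose second-to-last letter is 'm' (gozehomh → pigozehomh, nefumw → pinefumw, wisewzamr → piwisewzamr) add the prefix pi-.
So rarzatpemw → pirarzatpemw.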